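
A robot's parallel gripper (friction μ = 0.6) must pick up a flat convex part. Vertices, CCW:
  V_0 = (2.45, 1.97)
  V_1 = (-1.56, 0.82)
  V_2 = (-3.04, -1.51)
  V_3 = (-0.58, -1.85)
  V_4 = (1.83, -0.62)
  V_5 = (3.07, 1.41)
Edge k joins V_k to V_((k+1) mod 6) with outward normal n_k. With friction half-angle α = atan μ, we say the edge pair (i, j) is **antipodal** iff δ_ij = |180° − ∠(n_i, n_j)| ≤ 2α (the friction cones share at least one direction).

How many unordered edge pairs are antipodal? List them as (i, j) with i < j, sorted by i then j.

α = atan 0.6 = 30.96°;  2α = 61.93°
n_0 = (-0.2757, +0.9613)
n_1 = (-0.8441, +0.5362)
n_2 = (-0.1369, -0.9906)
n_3 = (+0.4546, -0.8907)
n_4 = (+0.8534, -0.5213)
n_5 = (+0.6703, +0.7421)
  (0,1): δ = 138.43°  ·
  (0,2): δ = 23.87°  ✓
  (0,3): δ = 11.04°  ✓
  (0,4): δ = 42.58°  ✓
  (0,5): δ = 121.91°  ·
  (1,2): δ = 65.45°  ·
  (1,3): δ = 30.54°  ✓
  (1,4): δ = 1.01°  ✓
  (1,5): δ = 80.33°  ·
  (2,3): δ = 145.09°  ·
  (2,4): δ = 113.55°  ·
  (2,5): δ = 34.22°  ✓
  (3,4): δ = 148.46°  ·
  (3,5): δ = 69.13°  ·
  (4,5): δ = 100.67°  ·
antipodal pairs: 6

count = 6; pairs: (0,2), (0,3), (0,4), (1,3), (1,4), (2,5)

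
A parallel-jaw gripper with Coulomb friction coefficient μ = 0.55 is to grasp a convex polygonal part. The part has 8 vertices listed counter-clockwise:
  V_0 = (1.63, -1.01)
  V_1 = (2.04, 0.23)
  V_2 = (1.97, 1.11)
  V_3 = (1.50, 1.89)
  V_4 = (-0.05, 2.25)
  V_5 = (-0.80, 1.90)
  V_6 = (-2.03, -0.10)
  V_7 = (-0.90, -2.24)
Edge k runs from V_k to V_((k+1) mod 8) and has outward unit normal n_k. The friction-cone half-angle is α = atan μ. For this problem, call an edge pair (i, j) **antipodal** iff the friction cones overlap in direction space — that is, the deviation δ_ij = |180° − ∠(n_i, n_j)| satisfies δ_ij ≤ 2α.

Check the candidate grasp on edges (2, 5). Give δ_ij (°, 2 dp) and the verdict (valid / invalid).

α = atan 0.55 = 28.81°;  2α = 57.62°
edge 2: e_2 = (-0.47, +0.78);  n_2 = (+0.8565, +0.5161)
edge 5: e_5 = (-1.23, -2.00);  n_5 = (-0.8518, +0.5239)
∠(n_2, n_5) = 117.34°
δ = |180° − 117.34°| = 62.66°
62.66° > 2α = 57.62°  →  invalid

δ = 62.66°, invalid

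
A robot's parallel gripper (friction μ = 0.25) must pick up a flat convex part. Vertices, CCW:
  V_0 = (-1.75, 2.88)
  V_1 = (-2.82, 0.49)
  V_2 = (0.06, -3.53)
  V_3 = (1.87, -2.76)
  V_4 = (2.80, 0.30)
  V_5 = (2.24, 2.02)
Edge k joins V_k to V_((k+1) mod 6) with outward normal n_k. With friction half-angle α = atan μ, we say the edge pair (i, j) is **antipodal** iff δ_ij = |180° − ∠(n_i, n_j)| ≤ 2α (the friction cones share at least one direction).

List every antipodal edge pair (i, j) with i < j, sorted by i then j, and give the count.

count = 2; pairs: (0,3), (1,4)

α = atan 0.25 = 14.04°;  2α = 28.07°
n_0 = (-0.9127, +0.4086)
n_1 = (-0.8129, -0.5824)
n_2 = (+0.3915, -0.9202)
n_3 = (+0.9568, -0.2908)
n_4 = (+0.9509, +0.3096)
n_5 = (+0.2107, +0.9776)
  (0,1): δ = 120.26°  ·
  (0,2): δ = 42.84°  ·
  (0,3): δ = 7.21°  ✓
  (0,4): δ = 42.15°  ·
  (0,5): δ = 101.95°  ·
  (1,2): δ = 102.57°  ·
  (1,3): δ = 52.52°  ·
  (1,4): δ = 17.58°  ✓
  (1,5): δ = 42.22°  ·
  (2,3): δ = 129.95°  ·
  (2,4): δ = 95.01°  ·
  (2,5): δ = 35.21°  ·
  (3,4): δ = 145.06°  ·
  (3,5): δ = 85.26°  ·
  (4,5): δ = 120.20°  ·
antipodal pairs: 2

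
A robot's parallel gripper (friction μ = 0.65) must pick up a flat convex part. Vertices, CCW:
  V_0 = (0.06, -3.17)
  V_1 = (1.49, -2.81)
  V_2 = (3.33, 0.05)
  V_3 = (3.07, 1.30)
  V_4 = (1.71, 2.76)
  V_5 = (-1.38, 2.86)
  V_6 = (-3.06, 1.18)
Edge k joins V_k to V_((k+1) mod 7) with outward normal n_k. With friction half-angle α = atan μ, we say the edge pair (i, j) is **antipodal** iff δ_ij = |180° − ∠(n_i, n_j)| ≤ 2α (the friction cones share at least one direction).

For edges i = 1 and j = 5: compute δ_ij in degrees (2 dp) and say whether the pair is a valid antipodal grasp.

α = atan 0.65 = 33.02°;  2α = 66.05°
edge 1: e_1 = (+1.84, +2.86);  n_1 = (+0.8410, -0.5411)
edge 5: e_5 = (-1.68, -1.68);  n_5 = (-0.7071, +0.7071)
∠(n_1, n_5) = 167.76°
δ = |180° − 167.76°| = 12.24°
12.24° ≤ 2α = 66.05°  →  valid

δ = 12.24°, valid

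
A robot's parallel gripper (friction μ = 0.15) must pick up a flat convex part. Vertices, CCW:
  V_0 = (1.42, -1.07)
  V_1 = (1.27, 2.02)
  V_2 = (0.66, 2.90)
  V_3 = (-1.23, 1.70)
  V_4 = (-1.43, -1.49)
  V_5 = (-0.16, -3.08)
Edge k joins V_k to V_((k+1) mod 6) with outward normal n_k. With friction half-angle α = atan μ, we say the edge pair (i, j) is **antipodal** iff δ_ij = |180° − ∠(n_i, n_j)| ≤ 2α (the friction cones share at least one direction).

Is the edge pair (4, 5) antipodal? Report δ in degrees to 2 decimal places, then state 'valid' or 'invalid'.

δ = 76.79°, invalid

α = atan 0.15 = 8.53°;  2α = 17.06°
edge 4: e_4 = (+1.27, -1.59);  n_4 = (-0.7813, -0.6241)
edge 5: e_5 = (+1.58, +2.01);  n_5 = (+0.7862, -0.6180)
∠(n_4, n_5) = 103.21°
δ = |180° − 103.21°| = 76.79°
76.79° > 2α = 17.06°  →  invalid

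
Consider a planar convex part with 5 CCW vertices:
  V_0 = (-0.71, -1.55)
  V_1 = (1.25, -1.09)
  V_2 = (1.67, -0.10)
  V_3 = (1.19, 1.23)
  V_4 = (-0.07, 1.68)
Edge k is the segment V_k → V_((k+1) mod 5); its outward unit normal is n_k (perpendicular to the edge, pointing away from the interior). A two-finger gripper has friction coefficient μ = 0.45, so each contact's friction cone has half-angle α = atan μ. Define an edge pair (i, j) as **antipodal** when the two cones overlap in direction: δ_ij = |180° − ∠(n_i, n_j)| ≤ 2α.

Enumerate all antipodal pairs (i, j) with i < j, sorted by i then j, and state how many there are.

count = 3; pairs: (0,3), (1,4), (2,4)

α = atan 0.45 = 24.23°;  2α = 48.46°
n_0 = (+0.2285, -0.9735)
n_1 = (+0.9206, -0.3905)
n_2 = (+0.9406, +0.3395)
n_3 = (+0.3363, +0.9417)
n_4 = (-0.9809, +0.1944)
  (0,1): δ = 126.20°  ·
  (0,2): δ = 83.36°  ·
  (0,3): δ = 32.86°  ✓
  (0,4): δ = 65.58°  ·
  (1,2): δ = 137.17°  ·
  (1,3): δ = 86.67°  ·
  (1,4): δ = 11.78°  ✓
  (2,3): δ = 129.50°  ·
  (2,4): δ = 31.05°  ✓
  (3,4): δ = 81.55°  ·
antipodal pairs: 3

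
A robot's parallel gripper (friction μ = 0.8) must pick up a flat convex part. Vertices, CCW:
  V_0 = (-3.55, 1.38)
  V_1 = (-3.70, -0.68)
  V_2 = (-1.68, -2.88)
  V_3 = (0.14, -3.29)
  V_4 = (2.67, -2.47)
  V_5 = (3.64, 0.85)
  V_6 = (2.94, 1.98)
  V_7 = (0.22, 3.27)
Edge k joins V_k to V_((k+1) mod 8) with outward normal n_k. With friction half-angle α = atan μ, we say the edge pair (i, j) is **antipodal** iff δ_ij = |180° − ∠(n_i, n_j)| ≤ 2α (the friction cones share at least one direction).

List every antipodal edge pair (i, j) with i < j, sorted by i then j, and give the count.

α = atan 0.8 = 38.66°;  2α = 77.32°
n_0 = (-0.9974, +0.0726)
n_1 = (-0.7366, -0.6763)
n_2 = (-0.2198, -0.9756)
n_3 = (+0.3083, -0.9513)
n_4 = (+0.9599, -0.2804)
n_5 = (+0.8501, +0.5266)
n_6 = (+0.4285, +0.9035)
n_7 = (-0.4482, +0.8940)
  (0,1): δ = 133.28°  ·
  (0,2): δ = 98.53°  ·
  (0,3): δ = 67.88°  ✓
  (0,4): δ = 12.12°  ✓
  (0,5): δ = 35.94°  ✓
  (0,6): δ = 68.79°  ✓
  (0,7): δ = 120.79°  ·
  (1,2): δ = 145.25°  ·
  (1,3): δ = 114.60°  ·
  (1,4): δ = 58.84°  ✓
  (1,5): δ = 10.78°  ✓
  (1,6): δ = 22.07°  ✓
  (1,7): δ = 74.07°  ✓
  (2,3): δ = 149.35°  ·
  (2,4): δ = 93.59°  ·
  (2,5): δ = 45.53°  ✓
  (2,6): δ = 12.68°  ✓
  (2,7): δ = 39.32°  ✓
  (3,4): δ = 124.24°  ·
  (3,5): δ = 76.18°  ✓
  (3,6): δ = 43.33°  ✓
  (3,7): δ = 8.67°  ✓
  (4,5): δ = 131.94°  ·
  (4,6): δ = 99.09°  ·
  (4,7): δ = 47.09°  ✓
  (5,6): δ = 147.15°  ·
  (5,7): δ = 95.15°  ·
  (6,7): δ = 128.00°  ·
antipodal pairs: 15

count = 15; pairs: (0,3), (0,4), (0,5), (0,6), (1,4), (1,5), (1,6), (1,7), (2,5), (2,6), (2,7), (3,5), (3,6), (3,7), (4,7)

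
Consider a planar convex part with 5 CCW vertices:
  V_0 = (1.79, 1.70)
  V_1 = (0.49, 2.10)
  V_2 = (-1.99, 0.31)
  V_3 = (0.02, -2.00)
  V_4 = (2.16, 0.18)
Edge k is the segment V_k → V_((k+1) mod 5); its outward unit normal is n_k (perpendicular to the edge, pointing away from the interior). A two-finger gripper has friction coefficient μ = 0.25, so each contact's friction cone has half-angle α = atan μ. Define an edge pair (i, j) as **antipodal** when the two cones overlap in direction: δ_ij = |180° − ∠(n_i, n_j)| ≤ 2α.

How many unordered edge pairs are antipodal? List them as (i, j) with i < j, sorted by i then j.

count = 2; pairs: (1,3), (2,4)

α = atan 0.25 = 14.04°;  2α = 28.07°
n_0 = (+0.2941, +0.9558)
n_1 = (-0.5853, +0.8109)
n_2 = (-0.7544, -0.6564)
n_3 = (+0.7136, -0.7005)
n_4 = (+0.9716, +0.2365)
  (0,1): δ = 127.08°  ·
  (0,2): δ = 31.87°  ·
  (0,3): δ = 62.63°  ·
  (0,4): δ = 120.78°  ·
  (1,2): δ = 84.79°  ·
  (1,3): δ = 9.71°  ✓
  (1,4): δ = 67.86°  ·
  (2,3): δ = 85.50°  ·
  (2,4): δ = 27.35°  ✓
  (3,4): δ = 121.85°  ·
antipodal pairs: 2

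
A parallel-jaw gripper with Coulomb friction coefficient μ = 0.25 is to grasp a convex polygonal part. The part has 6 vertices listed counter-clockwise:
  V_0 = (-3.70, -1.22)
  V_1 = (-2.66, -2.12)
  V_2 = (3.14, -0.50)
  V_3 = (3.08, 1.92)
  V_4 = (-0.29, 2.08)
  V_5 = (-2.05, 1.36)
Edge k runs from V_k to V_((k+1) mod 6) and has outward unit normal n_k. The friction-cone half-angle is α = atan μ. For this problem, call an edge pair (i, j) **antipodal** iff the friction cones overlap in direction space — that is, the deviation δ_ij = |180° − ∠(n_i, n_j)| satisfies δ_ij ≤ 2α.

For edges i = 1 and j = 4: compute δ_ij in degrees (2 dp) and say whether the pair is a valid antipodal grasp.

α = atan 0.25 = 14.04°;  2α = 28.07°
edge 1: e_1 = (+5.80, +1.62);  n_1 = (+0.2690, -0.9631)
edge 4: e_4 = (-1.76, -0.72);  n_4 = (-0.3786, +0.9255)
∠(n_1, n_4) = 173.36°
δ = |180° − 173.36°| = 6.64°
6.64° ≤ 2α = 28.07°  →  valid

δ = 6.64°, valid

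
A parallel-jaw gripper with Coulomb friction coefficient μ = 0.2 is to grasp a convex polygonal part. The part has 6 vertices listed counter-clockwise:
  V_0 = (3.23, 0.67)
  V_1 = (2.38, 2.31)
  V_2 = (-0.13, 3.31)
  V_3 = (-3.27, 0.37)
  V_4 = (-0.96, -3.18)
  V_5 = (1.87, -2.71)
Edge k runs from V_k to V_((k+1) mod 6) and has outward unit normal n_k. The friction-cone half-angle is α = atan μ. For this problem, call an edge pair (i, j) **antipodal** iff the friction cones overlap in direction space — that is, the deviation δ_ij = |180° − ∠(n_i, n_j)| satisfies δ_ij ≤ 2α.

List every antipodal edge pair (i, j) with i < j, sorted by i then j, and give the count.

count = 1; pairs: (0,3)

α = atan 0.2 = 11.31°;  2α = 22.62°
n_0 = (+0.8878, +0.4602)
n_1 = (+0.3701, +0.9290)
n_2 = (-0.6835, +0.7300)
n_3 = (-0.8382, -0.5454)
n_4 = (+0.1638, -0.9865)
n_5 = (+0.9277, -0.3733)
  (0,1): δ = 139.12°  ·
  (0,2): δ = 74.28°  ·
  (0,3): δ = 5.65°  ✓
  (0,4): δ = 72.03°  ·
  (0,5): δ = 130.68°  ·
  (1,2): δ = 115.16°  ·
  (1,3): δ = 35.23°  ·
  (1,4): δ = 31.15°  ·
  (1,5): δ = 89.80°  ·
  (2,3): δ = 100.06°  ·
  (2,4): δ = 33.69°  ·
  (2,5): δ = 24.97°  ·
  (3,4): δ = 113.62°  ·
  (3,5): δ = 54.97°  ·
  (4,5): δ = 121.35°  ·
antipodal pairs: 1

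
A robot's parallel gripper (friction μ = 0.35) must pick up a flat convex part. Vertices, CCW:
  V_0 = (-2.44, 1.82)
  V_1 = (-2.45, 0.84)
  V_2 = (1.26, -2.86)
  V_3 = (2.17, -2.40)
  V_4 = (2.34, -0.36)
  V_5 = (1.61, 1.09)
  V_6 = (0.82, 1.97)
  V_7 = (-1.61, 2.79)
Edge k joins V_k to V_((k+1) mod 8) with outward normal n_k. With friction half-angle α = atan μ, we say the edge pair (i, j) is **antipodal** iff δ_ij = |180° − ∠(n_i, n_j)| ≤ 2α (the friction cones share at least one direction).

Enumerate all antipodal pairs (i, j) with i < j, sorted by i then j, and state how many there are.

count = 7; pairs: (0,3), (0,4), (1,4), (1,5), (1,6), (2,7), (3,7)

α = atan 0.35 = 19.29°;  2α = 38.58°
n_0 = (-0.9999, +0.0102)
n_1 = (-0.7062, -0.7081)
n_2 = (+0.4511, -0.8925)
n_3 = (+0.9965, -0.0830)
n_4 = (+0.8932, +0.4497)
n_5 = (+0.7441, +0.6680)
n_6 = (+0.3197, +0.9475)
n_7 = (-0.7598, +0.6501)
  (0,1): δ = 134.34°  ·
  (0,2): δ = 62.60°  ·
  (0,3): δ = 4.18°  ✓
  (0,4): δ = 27.31°  ✓
  (0,5): δ = 42.50°  ·
  (0,6): δ = 71.94°  ·
  (0,7): δ = 140.03°  ·
  (1,2): δ = 108.26°  ·
  (1,3): δ = 49.84°  ·
  (1,4): δ = 18.35°  ✓
  (1,5): δ = 3.16°  ✓
  (1,6): δ = 26.28°  ✓
  (1,7): δ = 94.37°  ·
  (2,3): δ = 121.58°  ·
  (2,4): δ = 90.09°  ·
  (2,5): δ = 74.90°  ·
  (2,6): δ = 45.46°  ·
  (2,7): δ = 22.63°  ✓
  (3,4): δ = 148.51°  ·
  (3,5): δ = 133.32°  ·
  (3,6): δ = 103.88°  ·
  (3,7): δ = 35.79°  ✓
  (4,5): δ = 164.81°  ·
  (4,6): δ = 135.37°  ·
  (4,7): δ = 67.28°  ·
  (5,6): δ = 150.56°  ·
  (5,7): δ = 82.47°  ·
  (6,7): δ = 111.91°  ·
antipodal pairs: 7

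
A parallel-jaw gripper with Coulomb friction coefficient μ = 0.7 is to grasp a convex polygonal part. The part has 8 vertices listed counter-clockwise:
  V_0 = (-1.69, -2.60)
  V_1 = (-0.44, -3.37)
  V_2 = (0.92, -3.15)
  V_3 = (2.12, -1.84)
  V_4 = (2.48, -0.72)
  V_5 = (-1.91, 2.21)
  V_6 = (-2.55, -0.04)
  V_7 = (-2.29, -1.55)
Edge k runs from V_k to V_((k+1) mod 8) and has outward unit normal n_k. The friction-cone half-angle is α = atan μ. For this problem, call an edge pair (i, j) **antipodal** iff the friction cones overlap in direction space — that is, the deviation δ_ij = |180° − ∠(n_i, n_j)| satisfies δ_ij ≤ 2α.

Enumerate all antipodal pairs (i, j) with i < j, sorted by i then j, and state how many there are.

α = atan 0.7 = 34.99°;  2α = 69.98°
n_0 = (-0.5245, -0.8514)
n_1 = (+0.1597, -0.9872)
n_2 = (+0.7374, -0.6755)
n_3 = (+0.9520, -0.3060)
n_4 = (+0.5551, +0.8318)
n_5 = (-0.9618, +0.2736)
n_6 = (-0.9855, -0.1697)
n_7 = (-0.8682, -0.4961)
  (0,1): δ = 139.18°  ·
  (0,2): δ = 100.86°  ·
  (0,3): δ = 76.19°  ·
  (0,4): δ = 2.09°  ✓
  (0,5): δ = 105.75°  ·
  (0,6): δ = 131.40°  ·
  (0,7): δ = 151.38°  ·
  (1,2): δ = 141.68°  ·
  (1,3): δ = 117.01°  ·
  (1,4): δ = 42.91°  ✓
  (1,5): δ = 64.93°  ✓
  (1,6): δ = 90.58°  ·
  (1,7): δ = 110.56°  ·
  (2,3): δ = 155.33°  ·
  (2,4): δ = 81.23°  ·
  (2,5): δ = 26.61°  ✓
  (2,6): δ = 52.26°  ✓
  (2,7): δ = 72.24°  ·
  (3,4): δ = 105.90°  ·
  (3,5): δ = 1.94°  ✓
  (3,6): δ = 27.59°  ✓
  (3,7): δ = 47.56°  ✓
  (4,5): δ = 72.16°  ·
  (4,6): δ = 46.51°  ✓
  (4,7): δ = 26.53°  ✓
  (5,6): δ = 154.35°  ·
  (5,7): δ = 134.38°  ·
  (6,7): δ = 160.02°  ·
antipodal pairs: 10

count = 10; pairs: (0,4), (1,4), (1,5), (2,5), (2,6), (3,5), (3,6), (3,7), (4,6), (4,7)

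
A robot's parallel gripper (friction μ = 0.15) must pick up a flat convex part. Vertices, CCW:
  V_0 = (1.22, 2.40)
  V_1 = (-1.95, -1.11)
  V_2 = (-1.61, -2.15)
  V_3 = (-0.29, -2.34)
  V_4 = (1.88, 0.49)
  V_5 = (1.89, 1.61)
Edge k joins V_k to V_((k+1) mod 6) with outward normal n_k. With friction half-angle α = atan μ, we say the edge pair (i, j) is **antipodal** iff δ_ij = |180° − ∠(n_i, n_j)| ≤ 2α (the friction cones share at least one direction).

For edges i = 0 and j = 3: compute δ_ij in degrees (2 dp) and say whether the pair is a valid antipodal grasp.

α = atan 0.15 = 8.53°;  2α = 17.06°
edge 0: e_0 = (-3.17, -3.51);  n_0 = (-0.7421, +0.6702)
edge 3: e_3 = (+2.17, +2.83);  n_3 = (+0.7936, -0.6085)
∠(n_0, n_3) = 175.39°
δ = |180° − 175.39°| = 4.61°
4.61° ≤ 2α = 17.06°  →  valid

δ = 4.61°, valid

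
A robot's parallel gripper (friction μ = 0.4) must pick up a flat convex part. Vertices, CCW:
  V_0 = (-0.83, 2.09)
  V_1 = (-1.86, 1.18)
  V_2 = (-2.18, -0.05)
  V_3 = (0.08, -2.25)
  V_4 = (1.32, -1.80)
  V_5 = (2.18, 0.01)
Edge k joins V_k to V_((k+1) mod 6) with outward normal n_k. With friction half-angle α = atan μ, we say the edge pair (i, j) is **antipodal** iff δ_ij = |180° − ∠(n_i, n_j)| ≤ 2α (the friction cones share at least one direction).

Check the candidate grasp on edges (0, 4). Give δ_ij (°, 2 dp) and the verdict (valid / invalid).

α = atan 0.4 = 21.80°;  2α = 43.60°
edge 0: e_0 = (-1.03, -0.91);  n_0 = (-0.6621, +0.7494)
edge 4: e_4 = (+0.86, +1.81);  n_4 = (+0.9032, -0.4292)
∠(n_0, n_4) = 156.87°
δ = |180° − 156.87°| = 23.13°
23.13° ≤ 2α = 43.60°  →  valid

δ = 23.13°, valid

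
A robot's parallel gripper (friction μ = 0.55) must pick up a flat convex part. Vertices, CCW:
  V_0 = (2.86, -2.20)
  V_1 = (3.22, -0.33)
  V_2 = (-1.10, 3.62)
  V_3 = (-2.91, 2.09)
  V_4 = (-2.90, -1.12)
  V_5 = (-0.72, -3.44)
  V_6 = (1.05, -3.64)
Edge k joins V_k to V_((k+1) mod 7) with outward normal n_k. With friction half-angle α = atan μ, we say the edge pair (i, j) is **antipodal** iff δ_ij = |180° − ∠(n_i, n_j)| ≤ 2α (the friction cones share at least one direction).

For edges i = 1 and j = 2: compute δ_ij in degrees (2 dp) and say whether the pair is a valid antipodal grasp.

δ = 97.35°, invalid

α = atan 0.55 = 28.81°;  2α = 57.62°
edge 1: e_1 = (-4.32, +3.95);  n_1 = (+0.6748, +0.7380)
edge 2: e_2 = (-1.81, -1.53);  n_2 = (-0.6456, +0.7637)
∠(n_1, n_2) = 82.65°
δ = |180° − 82.65°| = 97.35°
97.35° > 2α = 57.62°  →  invalid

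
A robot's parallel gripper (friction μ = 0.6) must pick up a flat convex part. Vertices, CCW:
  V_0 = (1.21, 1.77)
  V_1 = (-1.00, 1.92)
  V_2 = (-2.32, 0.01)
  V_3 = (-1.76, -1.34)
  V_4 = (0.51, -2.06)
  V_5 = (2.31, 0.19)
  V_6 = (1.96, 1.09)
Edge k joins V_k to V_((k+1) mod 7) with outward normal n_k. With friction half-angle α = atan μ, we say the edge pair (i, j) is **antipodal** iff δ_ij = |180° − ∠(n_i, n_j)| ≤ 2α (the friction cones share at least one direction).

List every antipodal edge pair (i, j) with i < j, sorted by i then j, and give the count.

count = 9; pairs: (0,3), (0,4), (1,4), (1,5), (2,4), (2,5), (2,6), (3,5), (3,6)

α = atan 0.6 = 30.96°;  2α = 61.93°
n_0 = (+0.0677, +0.9977)
n_1 = (-0.8227, +0.5685)
n_2 = (-0.9237, -0.3832)
n_3 = (-0.3023, -0.9532)
n_4 = (+0.7809, -0.6247)
n_5 = (+0.9320, +0.3624)
n_6 = (+0.6717, +0.7408)
  (0,1): δ = 120.77°  ·
  (0,2): δ = 63.59°  ·
  (0,3): δ = 13.72°  ✓
  (0,4): δ = 55.22°  ✓
  (0,5): δ = 115.13°  ·
  (0,6): δ = 141.69°  ·
  (1,2): δ = 122.82°  ·
  (1,3): δ = 72.95°  ·
  (1,4): δ = 4.01°  ✓
  (1,5): δ = 55.90°  ✓
  (1,6): δ = 82.45°  ·
  (2,3): δ = 130.13°  ·
  (2,4): δ = 61.19°  ✓
  (2,5): δ = 1.28°  ✓
  (2,6): δ = 25.27°  ✓
  (3,4): δ = 111.06°  ·
  (3,5): δ = 51.15°  ✓
  (3,6): δ = 24.60°  ✓
  (4,5): δ = 120.09°  ·
  (4,6): δ = 93.54°  ·
  (5,6): δ = 153.45°  ·
antipodal pairs: 9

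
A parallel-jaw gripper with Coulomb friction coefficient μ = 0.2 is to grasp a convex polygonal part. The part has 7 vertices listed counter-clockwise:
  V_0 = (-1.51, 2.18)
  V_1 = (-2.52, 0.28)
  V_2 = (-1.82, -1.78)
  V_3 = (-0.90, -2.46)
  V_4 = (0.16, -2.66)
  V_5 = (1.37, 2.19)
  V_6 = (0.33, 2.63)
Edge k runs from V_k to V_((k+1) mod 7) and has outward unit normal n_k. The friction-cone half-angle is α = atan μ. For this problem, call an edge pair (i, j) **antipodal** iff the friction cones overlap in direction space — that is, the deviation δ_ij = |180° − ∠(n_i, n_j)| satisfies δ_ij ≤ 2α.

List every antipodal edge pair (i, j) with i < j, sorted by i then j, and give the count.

α = atan 0.2 = 11.31°;  2α = 22.62°
n_0 = (-0.8830, +0.4694)
n_1 = (-0.9468, -0.3217)
n_2 = (-0.5944, -0.8042)
n_3 = (-0.1854, -0.9827)
n_4 = (+0.9703, -0.2421)
n_5 = (+0.3896, +0.9210)
n_6 = (-0.2376, +0.9714)
  (0,1): δ = 133.24°  ·
  (0,2): δ = 98.48°  ·
  (0,3): δ = 72.69°  ·
  (0,4): δ = 13.99°  ✓
  (0,5): δ = 95.06°  ·
  (0,6): δ = 131.74°  ·
  (1,2): δ = 145.24°  ·
  (1,3): δ = 119.45°  ·
  (1,4): δ = 32.78°  ·
  (1,5): δ = 48.30°  ·
  (1,6): δ = 84.97°  ·
  (2,3): δ = 154.22°  ·
  (2,4): δ = 67.54°  ·
  (2,5): δ = 13.54°  ✓
  (2,6): δ = 50.21°  ·
  (3,4): δ = 93.32°  ·
  (3,5): δ = 12.25°  ✓
  (3,6): δ = 24.43°  ·
  (4,5): δ = 98.92°  ·
  (4,6): δ = 62.25°  ·
  (5,6): δ = 143.33°  ·
antipodal pairs: 3

count = 3; pairs: (0,4), (2,5), (3,5)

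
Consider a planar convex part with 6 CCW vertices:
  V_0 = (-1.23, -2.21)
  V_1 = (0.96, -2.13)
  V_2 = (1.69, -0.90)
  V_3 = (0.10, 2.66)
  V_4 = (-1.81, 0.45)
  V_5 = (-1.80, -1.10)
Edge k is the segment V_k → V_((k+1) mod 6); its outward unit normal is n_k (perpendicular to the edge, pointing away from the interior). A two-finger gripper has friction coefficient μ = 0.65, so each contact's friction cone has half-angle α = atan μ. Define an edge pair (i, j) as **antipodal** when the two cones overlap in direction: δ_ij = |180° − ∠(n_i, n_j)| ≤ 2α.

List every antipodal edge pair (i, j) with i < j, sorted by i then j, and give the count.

count = 7; pairs: (0,3), (1,3), (1,4), (1,5), (2,3), (2,4), (2,5)

α = atan 0.65 = 33.02°;  2α = 66.05°
n_0 = (+0.0365, -0.9993)
n_1 = (+0.8600, -0.5104)
n_2 = (+0.9131, +0.4078)
n_3 = (-0.7566, +0.6539)
n_4 = (-1.0000, -0.0065)
n_5 = (-0.8896, -0.4568)
  (0,1): δ = 122.78°  ·
  (0,2): δ = 68.03°  ·
  (0,3): δ = 47.07°  ✓
  (0,4): δ = 88.28°  ·
  (0,5): δ = 115.09°  ·
  (1,2): δ = 125.24°  ·
  (1,3): δ = 10.15°  ✓
  (1,4): δ = 31.06°  ✓
  (1,5): δ = 57.87°  ✓
  (2,3): δ = 64.90°  ✓
  (2,4): δ = 23.70°  ✓
  (2,5): δ = 3.11°  ✓
  (3,4): δ = 138.80°  ·
  (3,5): δ = 111.98°  ·
  (4,5): δ = 153.19°  ·
antipodal pairs: 7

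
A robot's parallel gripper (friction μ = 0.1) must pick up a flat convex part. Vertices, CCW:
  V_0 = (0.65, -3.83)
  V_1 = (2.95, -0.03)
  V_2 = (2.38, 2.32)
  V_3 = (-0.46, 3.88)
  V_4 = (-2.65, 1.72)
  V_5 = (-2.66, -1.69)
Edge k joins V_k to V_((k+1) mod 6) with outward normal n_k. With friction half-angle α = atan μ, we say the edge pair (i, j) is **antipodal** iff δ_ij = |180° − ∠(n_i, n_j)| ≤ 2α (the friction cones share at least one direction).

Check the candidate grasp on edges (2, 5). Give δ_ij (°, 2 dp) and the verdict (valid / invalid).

α = atan 0.1 = 5.71°;  2α = 11.42°
edge 2: e_2 = (-2.84, +1.56);  n_2 = (+0.4814, +0.8765)
edge 5: e_5 = (+3.31, -2.14);  n_5 = (-0.5429, -0.8398)
∠(n_2, n_5) = 175.90°
δ = |180° − 175.90°| = 4.10°
4.10° ≤ 2α = 11.42°  →  valid

δ = 4.10°, valid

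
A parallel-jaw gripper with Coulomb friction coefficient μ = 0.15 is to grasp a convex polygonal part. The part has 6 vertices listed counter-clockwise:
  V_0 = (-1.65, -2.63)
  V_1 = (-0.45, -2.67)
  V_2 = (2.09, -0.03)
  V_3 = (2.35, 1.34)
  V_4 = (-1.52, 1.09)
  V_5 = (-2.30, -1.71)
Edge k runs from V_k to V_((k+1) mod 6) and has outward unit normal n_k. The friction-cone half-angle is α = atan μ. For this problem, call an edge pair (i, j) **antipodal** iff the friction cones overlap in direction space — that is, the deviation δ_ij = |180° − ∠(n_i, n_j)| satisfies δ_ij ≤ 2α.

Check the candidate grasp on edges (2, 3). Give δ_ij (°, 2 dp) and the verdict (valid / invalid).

α = atan 0.15 = 8.53°;  2α = 17.06°
edge 2: e_2 = (+0.26, +1.37);  n_2 = (+0.9825, -0.1865)
edge 3: e_3 = (-3.87, -0.25);  n_3 = (-0.0645, +0.9979)
∠(n_2, n_3) = 104.44°
δ = |180° − 104.44°| = 75.56°
75.56° > 2α = 17.06°  →  invalid

δ = 75.56°, invalid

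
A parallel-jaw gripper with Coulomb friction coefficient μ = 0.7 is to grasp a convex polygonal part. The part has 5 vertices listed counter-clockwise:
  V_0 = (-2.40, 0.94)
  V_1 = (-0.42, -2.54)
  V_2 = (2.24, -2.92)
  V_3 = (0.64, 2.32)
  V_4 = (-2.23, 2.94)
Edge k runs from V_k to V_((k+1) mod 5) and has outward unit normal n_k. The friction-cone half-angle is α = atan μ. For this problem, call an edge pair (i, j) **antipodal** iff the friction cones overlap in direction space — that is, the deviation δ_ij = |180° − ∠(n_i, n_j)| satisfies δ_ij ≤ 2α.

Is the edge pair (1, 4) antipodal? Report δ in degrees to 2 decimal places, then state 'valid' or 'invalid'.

α = atan 0.7 = 34.99°;  2α = 69.98°
edge 1: e_1 = (+2.66, -0.38);  n_1 = (-0.1414, -0.9899)
edge 4: e_4 = (-0.17, -2.00);  n_4 = (-0.9964, +0.0847)
∠(n_1, n_4) = 86.73°
δ = |180° − 86.73°| = 93.27°
93.27° > 2α = 69.98°  →  invalid

δ = 93.27°, invalid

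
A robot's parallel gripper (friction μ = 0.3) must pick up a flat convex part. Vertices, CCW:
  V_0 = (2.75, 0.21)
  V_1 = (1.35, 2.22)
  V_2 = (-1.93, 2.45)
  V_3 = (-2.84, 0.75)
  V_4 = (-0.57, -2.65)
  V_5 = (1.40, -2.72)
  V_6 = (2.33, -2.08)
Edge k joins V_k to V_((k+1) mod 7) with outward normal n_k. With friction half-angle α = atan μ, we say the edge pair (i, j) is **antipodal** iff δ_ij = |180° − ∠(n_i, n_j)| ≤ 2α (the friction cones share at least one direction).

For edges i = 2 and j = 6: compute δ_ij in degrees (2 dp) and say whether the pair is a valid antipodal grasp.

δ = 17.77°, valid

α = atan 0.3 = 16.70°;  2α = 33.40°
edge 2: e_2 = (-0.91, -1.70);  n_2 = (-0.8816, +0.4719)
edge 6: e_6 = (+0.42, +2.29);  n_6 = (+0.9836, -0.1804)
∠(n_2, n_6) = 162.23°
δ = |180° − 162.23°| = 17.77°
17.77° ≤ 2α = 33.40°  →  valid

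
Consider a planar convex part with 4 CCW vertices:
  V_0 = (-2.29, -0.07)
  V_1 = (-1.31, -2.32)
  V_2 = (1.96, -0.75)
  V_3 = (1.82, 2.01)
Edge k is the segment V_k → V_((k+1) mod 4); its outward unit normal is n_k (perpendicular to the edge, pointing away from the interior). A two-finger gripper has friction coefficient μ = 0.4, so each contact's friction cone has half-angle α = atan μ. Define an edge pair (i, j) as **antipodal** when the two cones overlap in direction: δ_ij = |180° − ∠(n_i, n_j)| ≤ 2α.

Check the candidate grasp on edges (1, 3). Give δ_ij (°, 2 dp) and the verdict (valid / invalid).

δ = 1.20°, valid

α = atan 0.4 = 21.80°;  2α = 43.60°
edge 1: e_1 = (+3.27, +1.57);  n_1 = (+0.4328, -0.9015)
edge 3: e_3 = (-4.11, -2.08);  n_3 = (-0.4516, +0.8922)
∠(n_1, n_3) = 178.80°
δ = |180° − 178.80°| = 1.20°
1.20° ≤ 2α = 43.60°  →  valid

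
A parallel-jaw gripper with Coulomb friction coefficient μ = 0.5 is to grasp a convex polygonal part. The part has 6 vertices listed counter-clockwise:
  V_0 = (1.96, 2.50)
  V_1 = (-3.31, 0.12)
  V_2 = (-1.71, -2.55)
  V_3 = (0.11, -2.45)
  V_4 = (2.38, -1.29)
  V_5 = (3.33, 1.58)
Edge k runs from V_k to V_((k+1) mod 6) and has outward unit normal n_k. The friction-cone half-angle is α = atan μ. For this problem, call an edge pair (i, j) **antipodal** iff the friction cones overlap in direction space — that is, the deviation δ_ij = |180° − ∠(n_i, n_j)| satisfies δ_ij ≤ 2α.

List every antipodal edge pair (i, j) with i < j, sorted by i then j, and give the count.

count = 6; pairs: (0,2), (0,3), (0,4), (1,4), (1,5), (2,5)

α = atan 0.5 = 26.57°;  2α = 53.13°
n_0 = (-0.4116, +0.9114)
n_1 = (-0.8578, -0.5140)
n_2 = (+0.0549, -0.9985)
n_3 = (+0.4550, -0.8905)
n_4 = (+0.9493, -0.3142)
n_5 = (+0.5575, +0.8302)
  (0,1): δ = 83.37°  ·
  (0,2): δ = 21.16°  ✓
  (0,3): δ = 2.76°  ✓
  (0,4): δ = 47.38°  ✓
  (0,5): δ = 121.81°  ·
  (1,2): δ = 117.79°  ·
  (1,3): δ = 93.86°  ·
  (1,4): δ = 49.25°  ✓
  (1,5): δ = 25.19°  ✓
  (2,3): δ = 156.08°  ·
  (2,4): δ = 111.46°  ·
  (2,5): δ = 37.03°  ✓
  (3,4): δ = 135.38°  ·
  (3,5): δ = 60.95°  ·
  (4,5): δ = 105.57°  ·
antipodal pairs: 6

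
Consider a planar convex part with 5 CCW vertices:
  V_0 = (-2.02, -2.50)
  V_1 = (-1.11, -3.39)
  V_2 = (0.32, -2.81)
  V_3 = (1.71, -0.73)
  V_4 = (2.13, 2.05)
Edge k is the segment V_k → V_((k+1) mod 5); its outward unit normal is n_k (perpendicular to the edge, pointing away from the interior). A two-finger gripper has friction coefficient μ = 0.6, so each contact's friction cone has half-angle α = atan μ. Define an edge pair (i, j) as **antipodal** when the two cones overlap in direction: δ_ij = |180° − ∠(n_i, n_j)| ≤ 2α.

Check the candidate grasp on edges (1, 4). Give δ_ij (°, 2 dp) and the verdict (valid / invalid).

δ = 25.56°, valid

α = atan 0.6 = 30.96°;  2α = 61.93°
edge 1: e_1 = (+1.43, +0.58);  n_1 = (+0.3759, -0.9267)
edge 4: e_4 = (-4.15, -4.55);  n_4 = (-0.7388, +0.6739)
∠(n_1, n_4) = 154.44°
δ = |180° − 154.44°| = 25.56°
25.56° ≤ 2α = 61.93°  →  valid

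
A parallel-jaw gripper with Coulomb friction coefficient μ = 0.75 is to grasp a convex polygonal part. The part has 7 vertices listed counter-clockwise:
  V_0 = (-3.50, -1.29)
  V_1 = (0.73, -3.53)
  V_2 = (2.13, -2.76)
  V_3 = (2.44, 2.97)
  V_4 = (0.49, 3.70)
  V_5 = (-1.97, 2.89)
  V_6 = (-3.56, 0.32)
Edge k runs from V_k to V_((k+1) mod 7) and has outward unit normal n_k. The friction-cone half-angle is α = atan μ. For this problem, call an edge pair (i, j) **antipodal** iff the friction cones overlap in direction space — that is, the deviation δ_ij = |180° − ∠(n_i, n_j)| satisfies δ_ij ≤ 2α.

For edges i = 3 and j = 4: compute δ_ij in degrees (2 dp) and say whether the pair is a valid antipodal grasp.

δ = 141.25°, invalid

α = atan 0.75 = 36.87°;  2α = 73.74°
edge 3: e_3 = (-1.95, +0.73);  n_3 = (+0.3506, +0.9365)
edge 4: e_4 = (-2.46, -0.81);  n_4 = (-0.3128, +0.9498)
∠(n_3, n_4) = 38.75°
δ = |180° − 38.75°| = 141.25°
141.25° > 2α = 73.74°  →  invalid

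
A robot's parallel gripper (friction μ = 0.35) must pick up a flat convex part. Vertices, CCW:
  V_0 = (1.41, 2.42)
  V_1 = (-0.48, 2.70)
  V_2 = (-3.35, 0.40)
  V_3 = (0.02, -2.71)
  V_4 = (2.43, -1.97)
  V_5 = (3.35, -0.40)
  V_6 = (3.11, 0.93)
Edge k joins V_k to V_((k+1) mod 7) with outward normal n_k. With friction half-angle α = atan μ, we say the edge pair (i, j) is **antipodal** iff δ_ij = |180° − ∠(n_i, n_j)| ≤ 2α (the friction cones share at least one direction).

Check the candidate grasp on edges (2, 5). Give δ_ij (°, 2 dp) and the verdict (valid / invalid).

α = atan 0.35 = 19.29°;  2α = 38.58°
edge 2: e_2 = (+3.37, -3.11);  n_2 = (-0.6782, -0.7349)
edge 5: e_5 = (-0.24, +1.33);  n_5 = (+0.9841, +0.1776)
∠(n_2, n_5) = 142.93°
δ = |180° − 142.93°| = 37.07°
37.07° ≤ 2α = 38.58°  →  valid

δ = 37.07°, valid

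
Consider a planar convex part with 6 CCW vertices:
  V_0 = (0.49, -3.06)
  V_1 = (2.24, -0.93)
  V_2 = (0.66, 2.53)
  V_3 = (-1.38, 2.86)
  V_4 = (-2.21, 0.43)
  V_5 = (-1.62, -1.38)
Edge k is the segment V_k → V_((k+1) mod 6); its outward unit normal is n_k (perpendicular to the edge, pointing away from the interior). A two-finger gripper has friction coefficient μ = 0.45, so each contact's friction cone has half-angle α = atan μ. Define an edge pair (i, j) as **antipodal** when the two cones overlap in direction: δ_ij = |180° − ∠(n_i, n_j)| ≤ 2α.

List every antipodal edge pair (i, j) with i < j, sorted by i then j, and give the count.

count = 5; pairs: (0,3), (1,3), (1,4), (1,5), (2,5)

α = atan 0.45 = 24.23°;  2α = 48.46°
n_0 = (+0.7727, -0.6348)
n_1 = (+0.9096, +0.4154)
n_2 = (+0.1597, +0.9872)
n_3 = (-0.9463, +0.3232)
n_4 = (-0.9508, -0.3099)
n_5 = (-0.6229, -0.7823)
  (0,1): δ = 116.05°  ·
  (0,2): δ = 59.78°  ·
  (0,3): δ = 20.55°  ✓
  (0,4): δ = 57.46°  ·
  (0,5): δ = 90.88°  ·
  (1,2): δ = 123.73°  ·
  (1,3): δ = 43.40°  ✓
  (1,4): δ = 6.49°  ✓
  (1,5): δ = 26.93°  ✓
  (2,3): δ = 99.67°  ·
  (2,4): δ = 62.76°  ·
  (2,5): δ = 29.34°  ✓
  (3,4): δ = 143.09°  ·
  (3,5): δ = 109.67°  ·
  (4,5): δ = 146.58°  ·
antipodal pairs: 5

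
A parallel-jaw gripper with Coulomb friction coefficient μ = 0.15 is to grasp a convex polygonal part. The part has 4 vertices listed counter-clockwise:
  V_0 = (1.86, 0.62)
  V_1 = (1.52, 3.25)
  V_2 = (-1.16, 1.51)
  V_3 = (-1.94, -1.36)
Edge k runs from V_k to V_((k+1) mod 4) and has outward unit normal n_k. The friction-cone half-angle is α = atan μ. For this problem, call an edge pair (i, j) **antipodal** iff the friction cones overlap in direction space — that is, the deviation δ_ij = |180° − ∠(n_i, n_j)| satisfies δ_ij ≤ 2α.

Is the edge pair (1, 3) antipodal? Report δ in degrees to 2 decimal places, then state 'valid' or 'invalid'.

δ = 5.47°, valid

α = atan 0.15 = 8.53°;  2α = 17.06°
edge 1: e_1 = (-2.68, -1.74);  n_1 = (-0.5445, +0.8387)
edge 3: e_3 = (+3.80, +1.98);  n_3 = (+0.4621, -0.8868)
∠(n_1, n_3) = 174.53°
δ = |180° − 174.53°| = 5.47°
5.47° ≤ 2α = 17.06°  →  valid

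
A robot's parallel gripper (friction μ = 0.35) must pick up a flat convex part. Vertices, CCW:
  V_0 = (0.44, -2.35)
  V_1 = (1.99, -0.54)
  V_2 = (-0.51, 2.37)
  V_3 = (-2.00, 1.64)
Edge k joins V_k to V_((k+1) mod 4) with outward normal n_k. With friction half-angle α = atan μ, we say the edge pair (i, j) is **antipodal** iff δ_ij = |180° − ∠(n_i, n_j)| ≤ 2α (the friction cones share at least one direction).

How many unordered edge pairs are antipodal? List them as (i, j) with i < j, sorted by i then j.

count = 2; pairs: (0,2), (1,3)

α = atan 0.35 = 19.29°;  2α = 38.58°
n_0 = (+0.7596, -0.6504)
n_1 = (+0.7585, +0.6516)
n_2 = (-0.4400, +0.8980)
n_3 = (-0.8531, -0.5217)
  (0,1): δ = 98.76°  ·
  (0,2): δ = 23.32°  ✓
  (0,3): δ = 72.02°  ·
  (1,2): δ = 104.56°  ·
  (1,3): δ = 9.22°  ✓
  (2,3): δ = 84.65°  ·
antipodal pairs: 2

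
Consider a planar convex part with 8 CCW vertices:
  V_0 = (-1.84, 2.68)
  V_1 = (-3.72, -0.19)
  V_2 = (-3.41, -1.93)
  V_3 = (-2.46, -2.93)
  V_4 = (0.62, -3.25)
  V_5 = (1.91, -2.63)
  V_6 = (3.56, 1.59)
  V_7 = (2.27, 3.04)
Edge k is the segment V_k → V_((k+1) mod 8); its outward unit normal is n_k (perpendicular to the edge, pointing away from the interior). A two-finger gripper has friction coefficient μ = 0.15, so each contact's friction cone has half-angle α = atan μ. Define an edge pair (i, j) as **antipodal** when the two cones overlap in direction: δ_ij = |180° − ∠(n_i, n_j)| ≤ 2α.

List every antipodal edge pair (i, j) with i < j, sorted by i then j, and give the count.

count = 3; pairs: (0,5), (2,6), (3,7)

α = atan 0.15 = 8.53°;  2α = 17.06°
n_0 = (-0.8365, +0.5480)
n_1 = (-0.9845, -0.1754)
n_2 = (-0.7250, -0.6887)
n_3 = (-0.1033, -0.9946)
n_4 = (+0.4332, -0.9013)
n_5 = (+0.9313, -0.3641)
n_6 = (+0.7471, +0.6647)
n_7 = (-0.0873, +0.9962)
  (0,1): δ = 136.67°  ·
  (0,2): δ = 103.24°  ·
  (0,3): δ = 62.70°  ·
  (0,4): δ = 31.10°  ·
  (0,5): δ = 11.87°  ✓
  (0,6): δ = 74.88°  ·
  (0,7): δ = 128.23°  ·
  (1,2): δ = 146.57°  ·
  (1,3): δ = 106.03°  ·
  (1,4): δ = 74.43°  ·
  (1,5): δ = 31.46°  ·
  (1,6): δ = 31.56°  ·
  (1,7): δ = 84.90°  ·
  (2,3): δ = 139.46°  ·
  (2,4): δ = 107.86°  ·
  (2,5): δ = 64.89°  ·
  (2,6): δ = 1.87°  ✓
  (2,7): δ = 51.47°  ·
  (3,4): δ = 148.40°  ·
  (3,5): δ = 105.42°  ·
  (3,6): δ = 42.41°  ·
  (3,7): δ = 10.94°  ✓
  (4,5): δ = 137.03°  ·
  (4,6): δ = 74.01°  ·
  (4,7): δ = 20.66°  ·
  (5,6): δ = 116.99°  ·
  (5,7): δ = 63.64°  ·
  (6,7): δ = 126.65°  ·
antipodal pairs: 3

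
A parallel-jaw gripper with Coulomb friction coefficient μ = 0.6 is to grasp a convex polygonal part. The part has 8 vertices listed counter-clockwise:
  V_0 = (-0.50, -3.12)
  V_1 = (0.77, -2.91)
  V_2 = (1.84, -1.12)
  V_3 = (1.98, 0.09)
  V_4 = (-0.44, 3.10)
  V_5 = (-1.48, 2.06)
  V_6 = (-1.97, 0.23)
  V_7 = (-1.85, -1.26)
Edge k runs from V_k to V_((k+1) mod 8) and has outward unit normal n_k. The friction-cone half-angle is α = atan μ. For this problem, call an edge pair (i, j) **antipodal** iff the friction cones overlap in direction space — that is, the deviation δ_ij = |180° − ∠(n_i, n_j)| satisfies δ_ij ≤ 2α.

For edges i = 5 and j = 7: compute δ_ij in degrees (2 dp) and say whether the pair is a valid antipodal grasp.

δ = 129.04°, invalid

α = atan 0.6 = 30.96°;  2α = 61.93°
edge 5: e_5 = (-0.49, -1.83);  n_5 = (-0.9660, +0.2586)
edge 7: e_7 = (+1.35, -1.86);  n_7 = (-0.8093, -0.5874)
∠(n_5, n_7) = 50.96°
δ = |180° − 50.96°| = 129.04°
129.04° > 2α = 61.93°  →  invalid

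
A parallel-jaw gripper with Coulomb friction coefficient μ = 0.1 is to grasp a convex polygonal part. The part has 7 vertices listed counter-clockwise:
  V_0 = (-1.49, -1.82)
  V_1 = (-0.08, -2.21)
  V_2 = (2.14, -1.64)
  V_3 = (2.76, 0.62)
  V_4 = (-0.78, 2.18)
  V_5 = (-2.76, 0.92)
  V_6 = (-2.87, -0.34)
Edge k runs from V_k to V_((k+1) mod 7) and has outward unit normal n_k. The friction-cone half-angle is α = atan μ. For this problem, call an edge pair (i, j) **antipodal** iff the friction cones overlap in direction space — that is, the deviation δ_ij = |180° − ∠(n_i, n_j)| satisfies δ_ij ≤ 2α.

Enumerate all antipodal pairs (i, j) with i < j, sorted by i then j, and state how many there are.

count = 2; pairs: (0,3), (2,5)

α = atan 0.1 = 5.71°;  2α = 11.42°
n_0 = (-0.2666, -0.9638)
n_1 = (+0.2487, -0.9686)
n_2 = (+0.9644, -0.2646)
n_3 = (+0.4033, +0.9151)
n_4 = (-0.5369, +0.8437)
n_5 = (-0.9962, +0.0870)
n_6 = (-0.7314, -0.6820)
  (0,1): δ = 150.14°  ·
  (0,2): δ = 89.88°  ·
  (0,3): δ = 8.32°  ✓
  (0,4): δ = 47.93°  ·
  (0,5): δ = 100.47°  ·
  (0,6): δ = 148.46°  ·
  (1,2): δ = 119.74°  ·
  (1,3): δ = 38.18°  ·
  (1,4): δ = 18.07°  ·
  (1,5): δ = 70.61°  ·
  (1,6): δ = 118.60°  ·
  (2,3): δ = 98.44°  ·
  (2,4): δ = 42.19°  ·
  (2,5): δ = 10.35°  ✓
  (2,6): δ = 58.34°  ·
  (3,4): δ = 123.75°  ·
  (3,5): δ = 71.21°  ·
  (3,6): δ = 23.22°  ·
  (4,5): δ = 127.46°  ·
  (4,6): δ = 79.47°  ·
  (5,6): δ = 132.01°  ·
antipodal pairs: 2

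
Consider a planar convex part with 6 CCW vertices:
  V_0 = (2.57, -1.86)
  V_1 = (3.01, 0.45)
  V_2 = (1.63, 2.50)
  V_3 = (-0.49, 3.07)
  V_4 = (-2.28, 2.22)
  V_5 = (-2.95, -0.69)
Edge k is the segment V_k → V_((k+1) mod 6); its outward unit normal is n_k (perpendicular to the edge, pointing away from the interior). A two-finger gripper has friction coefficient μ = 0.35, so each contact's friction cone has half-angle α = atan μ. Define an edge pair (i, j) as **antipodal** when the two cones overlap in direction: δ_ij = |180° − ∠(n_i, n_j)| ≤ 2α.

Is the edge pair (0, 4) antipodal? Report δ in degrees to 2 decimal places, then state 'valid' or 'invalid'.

α = atan 0.35 = 19.29°;  2α = 38.58°
edge 0: e_0 = (+0.44, +2.31);  n_0 = (+0.9823, -0.1871)
edge 4: e_4 = (-0.67, -2.91);  n_4 = (-0.9745, +0.2244)
∠(n_0, n_4) = 177.82°
δ = |180° − 177.82°| = 2.18°
2.18° ≤ 2α = 38.58°  →  valid

δ = 2.18°, valid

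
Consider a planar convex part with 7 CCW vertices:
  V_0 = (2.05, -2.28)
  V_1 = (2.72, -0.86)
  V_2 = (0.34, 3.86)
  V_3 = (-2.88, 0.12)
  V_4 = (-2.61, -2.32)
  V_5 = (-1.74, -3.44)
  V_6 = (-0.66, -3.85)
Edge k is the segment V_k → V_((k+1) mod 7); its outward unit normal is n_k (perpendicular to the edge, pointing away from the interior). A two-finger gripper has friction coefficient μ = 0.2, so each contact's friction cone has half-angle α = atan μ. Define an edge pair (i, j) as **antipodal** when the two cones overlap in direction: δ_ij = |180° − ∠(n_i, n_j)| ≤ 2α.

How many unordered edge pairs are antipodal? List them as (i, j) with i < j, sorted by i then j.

count = 4; pairs: (0,2), (1,3), (1,4), (2,6)

α = atan 0.2 = 11.31°;  2α = 22.62°
n_0 = (+0.9044, -0.4267)
n_1 = (+0.8929, +0.4502)
n_2 = (-0.7578, +0.6525)
n_3 = (-0.9939, -0.1100)
n_4 = (-0.7897, -0.6135)
n_5 = (-0.3549, -0.9349)
n_6 = (+0.5013, -0.8653)
  (0,1): δ = 127.98°  ·
  (0,2): δ = 15.47°  ✓
  (0,3): δ = 31.57°  ·
  (0,4): δ = 63.10°  ·
  (0,5): δ = 94.47°  ·
  (0,6): δ = 145.34°  ·
  (1,2): δ = 67.49°  ·
  (1,3): δ = 20.44°  ✓
  (1,4): δ = 11.08°  ✓
  (1,5): δ = 42.45°  ·
  (1,6): δ = 93.33°  ·
  (2,3): δ = 132.96°  ·
  (2,4): δ = 101.43°  ·
  (2,5): δ = 70.06°  ·
  (2,6): δ = 19.19°  ✓
  (3,4): δ = 148.47°  ·
  (3,5): δ = 117.10°  ·
  (3,6): δ = 66.23°  ·
  (4,5): δ = 148.63°  ·
  (4,6): δ = 97.75°  ·
  (5,6): δ = 129.13°  ·
antipodal pairs: 4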